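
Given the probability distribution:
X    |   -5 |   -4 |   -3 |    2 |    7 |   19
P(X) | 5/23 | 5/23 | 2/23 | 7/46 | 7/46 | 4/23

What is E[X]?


E[X] = Σ x·P(X=x)
= (-5)×(5/23) + (-4)×(5/23) + (-3)×(2/23) + (2)×(7/46) + (7)×(7/46) + (19)×(4/23)
= 113/46

E[X] = 113/46


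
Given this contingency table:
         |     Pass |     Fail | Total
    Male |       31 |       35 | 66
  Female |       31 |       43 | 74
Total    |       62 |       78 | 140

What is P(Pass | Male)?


P(Pass | Male) = 31/(31+35) = 31/66

P(Pass|Male) = 31/66 ≈ 46.97%


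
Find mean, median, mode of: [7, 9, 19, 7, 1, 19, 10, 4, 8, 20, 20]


Sorted: [1, 4, 7, 7, 8, 9, 10, 19, 19, 20, 20]
Mean = 124/11
Median = 9
Freq: {7: 2, 9: 1, 19: 2, 1: 1, 10: 1, 4: 1, 8: 1, 20: 2}
Mode: [7, 19, 20]

Mean=124/11, Median=9, Mode=[7, 19, 20]


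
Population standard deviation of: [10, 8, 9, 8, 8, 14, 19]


Mean = 76/7
  (10-76/7)²=36/49
  (8-76/7)²=400/49
  (9-76/7)²=169/49
  (8-76/7)²=400/49
  (8-76/7)²=400/49
  (14-76/7)²=484/49
  (19-76/7)²=3249/49
Σ(x-μ)² = 734/7
σ² = (734/7)/7 = 734/49

σ = √(734/49) ≈ 3.8703


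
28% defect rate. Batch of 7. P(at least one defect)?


P(all good) = (18/25)^7 = 612220032/6103515625
P(≥1 defect) = 5491295593/6103515625

P = 5491295593/6103515625 ≈ 89.97%


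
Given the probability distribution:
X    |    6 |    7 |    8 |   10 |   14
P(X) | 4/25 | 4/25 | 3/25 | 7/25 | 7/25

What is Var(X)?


E[X] = 244/25
E[X²] = 2604/25
Var(X) = E[X²] - (E[X])² = 2604/25 - 59536/625 = 5564/625

Var(X) = 5564/625 ≈ 8.9024


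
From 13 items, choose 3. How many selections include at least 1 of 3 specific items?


Complement: C(13,3) - C(10,3) = 286 - 120 = 166

166


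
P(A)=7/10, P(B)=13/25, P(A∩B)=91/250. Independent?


P(A)×P(B) = 91/250
P(A∩B) = 91/250
Equal ✓ → Independent

Yes, independent


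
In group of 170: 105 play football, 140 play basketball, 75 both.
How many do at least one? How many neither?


|A∪B| = 105+140-75 = 170
Neither = 170-170 = 0

At least one: 170; Neither: 0


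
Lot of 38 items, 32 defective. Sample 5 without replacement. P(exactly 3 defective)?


Hypergeometric: C(32,3)×C(6,2)/C(38,5)
= 4960×15/501942 = 12400/83657

P(X=3) = 12400/83657 ≈ 14.82%


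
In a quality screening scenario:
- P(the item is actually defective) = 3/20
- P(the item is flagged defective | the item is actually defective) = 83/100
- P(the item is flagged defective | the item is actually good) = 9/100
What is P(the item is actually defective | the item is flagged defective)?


Using Bayes' theorem:
P(A|B) = P(B|A)·P(A) / P(B)

P(the item is flagged defective) = 83/100 × 3/20 + 9/100 × 17/20
= 249/2000 + 153/2000 = 201/1000

P(the item is actually defective|the item is flagged defective) = (249/2000) / (201/1000) = 83/134

P(the item is actually defective|the item is flagged defective) = 83/134 ≈ 61.94%


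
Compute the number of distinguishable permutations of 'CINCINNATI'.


Letters: 10, freq: {'C': 2, 'I': 3, 'N': 3, 'A': 1, 'T': 1}
10!/(2!×3!×3!×1!×1!) = 3628800/72 = 50400

50400


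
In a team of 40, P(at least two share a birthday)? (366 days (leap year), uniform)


P(all different) = Π(366-i)/366 for i=0..39
= 0.109455
P(match) = 1 - 0.109455 = 0.890545

P ≈ 0.8905 ≈ 89.05%


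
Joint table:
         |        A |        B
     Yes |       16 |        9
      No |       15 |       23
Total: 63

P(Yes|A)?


P(Yes|A) = 16/(16+15) = 16/31

P = 16/31 ≈ 51.61%


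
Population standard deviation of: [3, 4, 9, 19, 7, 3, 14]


Mean = 59/7
  (3-59/7)²=1444/49
  (4-59/7)²=961/49
  (9-59/7)²=16/49
  (19-59/7)²=5476/49
  (7-59/7)²=100/49
  (3-59/7)²=1444/49
  (14-59/7)²=1521/49
Σ(x-μ)² = 1566/7
σ² = (1566/7)/7 = 1566/49

σ = √(1566/49) ≈ 5.6532


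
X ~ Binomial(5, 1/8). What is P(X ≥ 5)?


P(X ≥ 5) = Σ P(X=i) for i=5..5
P(X=5) = 1/32768
Sum = 1/32768

P(X ≥ 5) = 1/32768 ≈ 0.00%


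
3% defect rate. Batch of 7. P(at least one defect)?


P(all good) = (97/100)^7 = 80798284478113/100000000000000
P(≥1 defect) = 19201715521887/100000000000000

P = 19201715521887/100000000000000 ≈ 19.20%


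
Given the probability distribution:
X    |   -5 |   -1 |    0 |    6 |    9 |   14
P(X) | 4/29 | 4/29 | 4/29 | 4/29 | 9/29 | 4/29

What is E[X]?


E[X] = Σ x·P(X=x)
= (-5)×(4/29) + (-1)×(4/29) + (0)×(4/29) + (6)×(4/29) + (9)×(9/29) + (14)×(4/29)
= 137/29

E[X] = 137/29


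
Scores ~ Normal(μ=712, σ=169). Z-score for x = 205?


z = (x - μ)/σ = (205 - 712)/169 = -3.0

z = -3.0


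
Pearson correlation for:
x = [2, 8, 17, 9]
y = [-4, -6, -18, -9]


n=4, Σx=36, Σy=-37, Σxy=-443, Σx²=438, Σy²=457
r = (4×(-443) - 36×(-37))/√((4×438 - 36²)(4×457 - (-37)²))
= -440/√(456×459) = -440/√209304 ≈ -440/457.4975 ≈ -0.9618

r ≈ -0.9618


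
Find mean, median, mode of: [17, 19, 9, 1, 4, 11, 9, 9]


Sorted: [1, 4, 9, 9, 9, 11, 17, 19]
Mean = 79/8
Median = 9
Freq: {17: 1, 19: 1, 9: 3, 1: 1, 4: 1, 11: 1}
Mode: [9]

Mean=79/8, Median=9, Mode=9


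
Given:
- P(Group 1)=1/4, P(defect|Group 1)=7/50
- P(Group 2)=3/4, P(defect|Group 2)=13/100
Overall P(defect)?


P(B) = Σ P(B|Aᵢ)×P(Aᵢ)
  7/50×1/4 = 7/200
  13/100×3/4 = 39/400
Sum = 53/400

P(defect) = 53/400 ≈ 13.25%


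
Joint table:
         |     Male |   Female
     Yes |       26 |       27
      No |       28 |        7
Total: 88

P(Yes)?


P(Yes) = (26+27)/88 = 53/88

P(Yes) = 53/88 ≈ 60.23%


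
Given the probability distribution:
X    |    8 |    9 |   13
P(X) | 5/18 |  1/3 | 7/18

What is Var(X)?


E[X] = 185/18
E[X²] = 221/2
Var(X) = E[X²] - (E[X])² = 221/2 - 34225/324 = 1577/324

Var(X) = 1577/324 ≈ 4.8673


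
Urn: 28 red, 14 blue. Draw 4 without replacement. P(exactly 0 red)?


Hypergeometric: C(28,0)×C(14,4)/C(42,4)
= 1×1001/111930 = 11/1230

P(X=0) = 11/1230 ≈ 0.89%


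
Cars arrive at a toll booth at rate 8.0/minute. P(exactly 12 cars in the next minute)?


Poisson(λ=8.0): P(X=12) = e^(-λ)×λ^k/k!
= e^(-8.0) × 8.0^12 / 12!
≈ 0.0003354626279 × 68719476736 / 479001600 ≈ 0.048127

P(X=12) ≈ 0.048127 ≈ 4.81%


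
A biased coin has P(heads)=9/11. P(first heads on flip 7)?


Geometric: P(X=7) = (1-p)^(k-1)×p = (2/11)^6×9/11 = 576/19487171

P(X=7) = 576/19487171 ≈ 0.00%


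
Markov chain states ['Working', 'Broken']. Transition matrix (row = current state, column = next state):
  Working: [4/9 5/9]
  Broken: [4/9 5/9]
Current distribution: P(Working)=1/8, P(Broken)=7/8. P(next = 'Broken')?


P(next=Broken) = Σᵢ P(now=i)×P(i→Broken)
= 1/8×5/9 + 7/8×5/9
= 5/72 + 35/72 = 5/9

P = 5/9 ≈ 0.5556


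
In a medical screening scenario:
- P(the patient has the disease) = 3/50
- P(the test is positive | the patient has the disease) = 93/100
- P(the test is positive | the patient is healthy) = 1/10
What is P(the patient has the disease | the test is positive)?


Using Bayes' theorem:
P(A|B) = P(B|A)·P(A) / P(B)

P(the test is positive) = 93/100 × 3/50 + 1/10 × 47/50
= 279/5000 + 47/500 = 749/5000

P(the patient has the disease|the test is positive) = (279/5000) / (749/5000) = 279/749

P(the patient has the disease|the test is positive) = 279/749 ≈ 37.25%


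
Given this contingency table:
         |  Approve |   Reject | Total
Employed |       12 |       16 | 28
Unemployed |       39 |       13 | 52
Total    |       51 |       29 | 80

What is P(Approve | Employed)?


P(Approve | Employed) = 12/(12+16) = 12/28 = 3/7

P(Approve|Employed) = 3/7 ≈ 42.86%


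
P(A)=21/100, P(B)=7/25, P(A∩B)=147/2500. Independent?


P(A)×P(B) = 147/2500
P(A∩B) = 147/2500
Equal ✓ → Independent

Yes, independent


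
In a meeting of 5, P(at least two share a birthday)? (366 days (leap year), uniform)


P(all different) = Π(366-i)/366 for i=0..4
= 0.972938
P(match) = 1 - 0.972938 = 0.027062

P ≈ 0.0271 ≈ 2.71%


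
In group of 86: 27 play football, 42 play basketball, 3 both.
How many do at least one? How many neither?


|A∪B| = 27+42-3 = 66
Neither = 86-66 = 20

At least one: 66; Neither: 20


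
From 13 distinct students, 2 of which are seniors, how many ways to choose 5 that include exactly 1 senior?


Choose 1 of the 2 seniors and 4 of the other 11 students:
C(2,1)×C(11,4) = 2×330 = 660

660


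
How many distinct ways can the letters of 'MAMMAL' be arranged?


Letters: 6, freq: {'M': 3, 'A': 2, 'L': 1}
6!/(3!×2!×1!) = 720/12 = 60

60


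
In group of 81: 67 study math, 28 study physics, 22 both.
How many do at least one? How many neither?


|A∪B| = 67+28-22 = 73
Neither = 81-73 = 8

At least one: 73; Neither: 8


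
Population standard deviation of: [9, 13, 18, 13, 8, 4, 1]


Mean = 66/7
  (9-66/7)²=9/49
  (13-66/7)²=625/49
  (18-66/7)²=3600/49
  (13-66/7)²=625/49
  (8-66/7)²=100/49
  (4-66/7)²=1444/49
  (1-66/7)²=3481/49
Σ(x-μ)² = 1412/7
σ² = (1412/7)/7 = 1412/49

σ = √(1412/49) ≈ 5.3681


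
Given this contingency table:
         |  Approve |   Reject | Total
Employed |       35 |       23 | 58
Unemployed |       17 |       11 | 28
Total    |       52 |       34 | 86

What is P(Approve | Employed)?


P(Approve | Employed) = 35/(35+23) = 35/58

P(Approve|Employed) = 35/58 ≈ 60.34%


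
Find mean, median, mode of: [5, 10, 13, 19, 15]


Sorted: [5, 10, 13, 15, 19]
Mean = 62/5
Median = 13
Freq: {5: 1, 10: 1, 13: 1, 19: 1, 15: 1}
Mode: No mode

Mean=62/5, Median=13, Mode=No mode


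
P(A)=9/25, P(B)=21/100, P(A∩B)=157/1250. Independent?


P(A)×P(B) = 189/2500
P(A∩B) = 157/1250
Not equal → NOT independent

No, not independent


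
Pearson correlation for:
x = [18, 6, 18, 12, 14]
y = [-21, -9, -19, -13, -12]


n=5, Σx=68, Σy=-74, Σxy=-1098, Σx²=1024, Σy²=1196
r = (5×(-1098) - 68×(-74))/√((5×1024 - 68²)(5×1196 - (-74)²))
= -458/√(496×504) = -458/√249984 ≈ -458/499.9840 ≈ -0.9160

r ≈ -0.9160


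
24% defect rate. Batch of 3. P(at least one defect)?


P(all good) = (19/25)^3 = 6859/15625
P(≥1 defect) = 8766/15625

P = 8766/15625 ≈ 56.10%


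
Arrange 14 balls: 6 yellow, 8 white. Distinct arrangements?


14!/(6!×8!) = 3003

3003


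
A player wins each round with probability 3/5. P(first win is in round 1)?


Geometric: P(X=1) = (1-p)^(k-1)×p = (2/5)^0×3/5 = 3/5

P(X=1) = 3/5 ≈ 60.00%


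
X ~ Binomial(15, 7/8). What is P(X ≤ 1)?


P(X ≤ 1) = Σ P(X=i) for i=0..1
P(X=0) = 1/35184372088832
P(X=1) = 105/35184372088832
Sum = 53/17592186044416

P(X ≤ 1) = 53/17592186044416 ≈ 0.00%


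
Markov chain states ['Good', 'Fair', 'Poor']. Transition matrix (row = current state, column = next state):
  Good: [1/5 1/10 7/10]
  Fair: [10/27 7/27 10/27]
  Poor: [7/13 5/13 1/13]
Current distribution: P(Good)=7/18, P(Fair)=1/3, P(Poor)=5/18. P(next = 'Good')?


P(next=Good) = Σᵢ P(now=i)×P(i→Good)
= 7/18×1/5 + 1/3×10/27 + 5/18×7/13
= 7/90 + 10/81 + 35/234 = 1847/5265

P = 1847/5265 ≈ 0.3508


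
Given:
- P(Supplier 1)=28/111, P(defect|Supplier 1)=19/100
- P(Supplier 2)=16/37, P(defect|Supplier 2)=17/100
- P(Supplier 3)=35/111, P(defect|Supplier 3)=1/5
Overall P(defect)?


P(B) = Σ P(B|Aᵢ)×P(Aᵢ)
  19/100×28/111 = 133/2775
  17/100×16/37 = 68/925
  1/5×35/111 = 7/111
Sum = 512/2775

P(defect) = 512/2775 ≈ 18.45%


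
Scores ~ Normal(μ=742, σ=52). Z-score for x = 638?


z = (x - μ)/σ = (638 - 742)/52 = -2.0

z = -2.0


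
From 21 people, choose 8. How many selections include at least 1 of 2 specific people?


Complement: C(21,8) - C(19,8) = 203490 - 75582 = 127908

127908


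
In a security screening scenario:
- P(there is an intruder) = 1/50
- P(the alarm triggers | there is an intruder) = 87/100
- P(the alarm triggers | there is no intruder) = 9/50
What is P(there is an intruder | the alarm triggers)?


Using Bayes' theorem:
P(A|B) = P(B|A)·P(A) / P(B)

P(the alarm triggers) = 87/100 × 1/50 + 9/50 × 49/50
= 87/5000 + 441/2500 = 969/5000

P(there is an intruder|the alarm triggers) = (87/5000) / (969/5000) = 29/323

P(there is an intruder|the alarm triggers) = 29/323 ≈ 8.98%


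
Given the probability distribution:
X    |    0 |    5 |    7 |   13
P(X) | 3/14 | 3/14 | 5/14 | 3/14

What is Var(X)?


E[X] = 89/14
E[X²] = 827/14
Var(X) = E[X²] - (E[X])² = 827/14 - 7921/196 = 3657/196

Var(X) = 3657/196 ≈ 18.6582


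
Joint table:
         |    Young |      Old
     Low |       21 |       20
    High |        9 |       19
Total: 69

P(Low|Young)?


P(Low|Young) = 21/(21+9) = 21/30 = 7/10

P = 7/10 ≈ 70.00%


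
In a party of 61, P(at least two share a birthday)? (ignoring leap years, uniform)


P(all different) = Π(365-i)/365 for i=0..60
= 0.004911
P(match) = 1 - 0.004911 = 0.995089

P ≈ 0.9951 ≈ 99.51%


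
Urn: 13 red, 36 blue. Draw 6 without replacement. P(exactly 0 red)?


Hypergeometric: C(13,0)×C(36,6)/C(49,6)
= 1×1947792/13983816 = 1054/7567

P(X=0) = 1054/7567 ≈ 13.93%


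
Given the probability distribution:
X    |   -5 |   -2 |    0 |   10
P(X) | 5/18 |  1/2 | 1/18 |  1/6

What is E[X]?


E[X] = Σ x·P(X=x)
= (-5)×(5/18) + (-2)×(1/2) + (0)×(1/18) + (10)×(1/6)
= -13/18

E[X] = -13/18


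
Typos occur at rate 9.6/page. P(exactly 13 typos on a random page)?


Poisson(λ=9.6): P(X=13) = e^(-λ)×λ^k/k!
= e^(-9.6) × 9.6^13 / 13!
≈ 6.772873649e-05 × 5.88201367037e+12 / 6227020800 ≈ 0.063976

P(X=13) ≈ 0.063976 ≈ 6.40%


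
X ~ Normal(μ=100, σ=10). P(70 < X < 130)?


z₁=(70-100)/10=-3.0, z₂=(130-100)/10=3.0
P = Φ(3.0) - Φ(-3.0) = 0.998650 - 0.001350 = 0.997300 ≈ 0.9973

P(70 < X < 130) ≈ 0.9973


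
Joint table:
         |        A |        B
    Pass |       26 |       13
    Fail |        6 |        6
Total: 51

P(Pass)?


P(Pass) = (26+13)/51 = 39/51 = 13/17

P(Pass) = 13/17 ≈ 76.47%


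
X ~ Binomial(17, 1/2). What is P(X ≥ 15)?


P(X ≥ 15) = Σ P(X=i) for i=15..17
P(X=15) = 17/16384
P(X=16) = 17/131072
P(X=17) = 1/131072
Sum = 77/65536

P(X ≥ 15) = 77/65536 ≈ 0.12%


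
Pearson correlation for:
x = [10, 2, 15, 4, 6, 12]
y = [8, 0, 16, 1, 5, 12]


n=6, Σx=49, Σy=42, Σxy=498, Σx²=525, Σy²=490
r = (6×498 - 49×42)/√((6×525 - 49²)(6×490 - 42²))
= 930/√(749×1176) = 930/√880824 ≈ 930/938.5222 ≈ 0.9909

r ≈ 0.9909


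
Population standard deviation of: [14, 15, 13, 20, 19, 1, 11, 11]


Mean = 104/8 = 13
  (14-13)²=1
  (15-13)²=4
  (13-13)²=0
  (20-13)²=49
  (19-13)²=36
  (1-13)²=144
  (11-13)²=4
  (11-13)²=4
Σ(x-μ)² = 242
σ² = 242/8 = 121/4

σ = √(121/4) ≈ 5.5000


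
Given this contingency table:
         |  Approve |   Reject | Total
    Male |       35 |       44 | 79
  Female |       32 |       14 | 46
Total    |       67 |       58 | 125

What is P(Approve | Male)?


P(Approve | Male) = 35/(35+44) = 35/79

P(Approve|Male) = 35/79 ≈ 44.30%


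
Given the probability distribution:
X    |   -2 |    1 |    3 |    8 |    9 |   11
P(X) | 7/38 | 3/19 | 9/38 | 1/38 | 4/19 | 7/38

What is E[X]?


E[X] = Σ x·P(X=x)
= (-2)×(7/38) + (1)×(3/19) + (3)×(9/38) + (8)×(1/38) + (9)×(4/19) + (11)×(7/38)
= 88/19

E[X] = 88/19


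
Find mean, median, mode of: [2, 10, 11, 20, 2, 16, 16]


Sorted: [2, 2, 10, 11, 16, 16, 20]
Mean = 77/7 = 11
Median = 11
Freq: {2: 2, 10: 1, 11: 1, 20: 1, 16: 2}
Mode: [2, 16]

Mean=11, Median=11, Mode=[2, 16]


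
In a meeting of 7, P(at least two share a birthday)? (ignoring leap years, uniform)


P(all different) = Π(365-i)/365 for i=0..6
= 0.943764
P(match) = 1 - 0.943764 = 0.056236

P ≈ 0.0562 ≈ 5.62%


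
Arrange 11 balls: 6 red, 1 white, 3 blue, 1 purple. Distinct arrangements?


11!/(6!×1!×3!×1!) = 9240

9240


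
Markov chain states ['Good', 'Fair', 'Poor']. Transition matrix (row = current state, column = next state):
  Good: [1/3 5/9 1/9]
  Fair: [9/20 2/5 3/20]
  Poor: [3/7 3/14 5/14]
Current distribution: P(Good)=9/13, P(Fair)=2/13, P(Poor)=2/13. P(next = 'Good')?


P(next=Good) = Σᵢ P(now=i)×P(i→Good)
= 9/13×1/3 + 2/13×9/20 + 2/13×3/7
= 3/13 + 9/130 + 6/91 = 333/910

P = 333/910 ≈ 0.3659


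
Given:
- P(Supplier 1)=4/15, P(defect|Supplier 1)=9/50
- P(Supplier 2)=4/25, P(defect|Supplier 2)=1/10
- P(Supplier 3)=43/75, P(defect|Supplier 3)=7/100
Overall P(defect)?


P(B) = Σ P(B|Aᵢ)×P(Aᵢ)
  9/50×4/15 = 6/125
  1/10×4/25 = 2/125
  7/100×43/75 = 301/7500
Sum = 781/7500

P(defect) = 781/7500 ≈ 10.41%


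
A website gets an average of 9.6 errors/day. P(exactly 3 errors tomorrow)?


Poisson(λ=9.6): P(X=3) = e^(-λ)×λ^k/k!
= e^(-9.6) × 9.6^3 / 3!
≈ 6.772873649e-05 × 884.736 / 6 ≈ 0.009987

P(X=3) ≈ 0.009987 ≈ 1.00%


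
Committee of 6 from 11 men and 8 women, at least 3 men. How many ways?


Count by #men:
  3M,3W: C(11,3)×C(8,3)=9240
  4M,2W: C(11,4)×C(8,2)=9240
  5M,1W: C(11,5)×C(8,1)=3696
  6M,0W: C(11,6)×C(8,0)=462
Total = 22638

22638


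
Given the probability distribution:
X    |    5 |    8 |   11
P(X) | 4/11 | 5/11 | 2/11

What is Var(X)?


E[X] = 82/11
E[X²] = 662/11
Var(X) = E[X²] - (E[X])² = 662/11 - 6724/121 = 558/121

Var(X) = 558/121 ≈ 4.6116


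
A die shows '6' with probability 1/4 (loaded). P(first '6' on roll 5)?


Geometric: P(X=5) = (1-p)^(k-1)×p = (3/4)^4×1/4 = 81/1024

P(X=5) = 81/1024 ≈ 7.91%


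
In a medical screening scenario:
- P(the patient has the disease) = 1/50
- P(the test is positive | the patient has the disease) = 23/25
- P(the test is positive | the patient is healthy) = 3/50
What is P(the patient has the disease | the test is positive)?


Using Bayes' theorem:
P(A|B) = P(B|A)·P(A) / P(B)

P(the test is positive) = 23/25 × 1/50 + 3/50 × 49/50
= 23/1250 + 147/2500 = 193/2500

P(the patient has the disease|the test is positive) = (23/1250) / (193/2500) = 46/193

P(the patient has the disease|the test is positive) = 46/193 ≈ 23.83%


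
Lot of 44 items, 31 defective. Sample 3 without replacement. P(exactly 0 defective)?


Hypergeometric: C(31,0)×C(13,3)/C(44,3)
= 1×286/13244 = 13/602

P(X=0) = 13/602 ≈ 2.16%


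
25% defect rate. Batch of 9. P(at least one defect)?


P(all good) = (3/4)^9 = 19683/262144
P(≥1 defect) = 242461/262144

P = 242461/262144 ≈ 92.49%


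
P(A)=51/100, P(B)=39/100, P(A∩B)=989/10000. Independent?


P(A)×P(B) = 1989/10000
P(A∩B) = 989/10000
Not equal → NOT independent

No, not independent


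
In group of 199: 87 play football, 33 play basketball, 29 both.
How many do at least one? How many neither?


|A∪B| = 87+33-29 = 91
Neither = 199-91 = 108

At least one: 91; Neither: 108


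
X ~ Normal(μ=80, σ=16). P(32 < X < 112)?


z₁=(32-80)/16=-3.0, z₂=(112-80)/16=2.0
P = Φ(2.0) - Φ(-3.0) = 0.977250 - 0.001350 = 0.975900 ≈ 0.9759

P(32 < X < 112) ≈ 0.9759


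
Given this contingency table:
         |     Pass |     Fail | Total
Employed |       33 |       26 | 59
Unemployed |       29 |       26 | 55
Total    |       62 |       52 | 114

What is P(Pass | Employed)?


P(Pass | Employed) = 33/(33+26) = 33/59

P(Pass|Employed) = 33/59 ≈ 55.93%


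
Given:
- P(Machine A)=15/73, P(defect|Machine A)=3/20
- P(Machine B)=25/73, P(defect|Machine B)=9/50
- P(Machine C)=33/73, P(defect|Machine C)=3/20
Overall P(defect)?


P(B) = Σ P(B|Aᵢ)×P(Aᵢ)
  3/20×15/73 = 9/292
  9/50×25/73 = 9/146
  3/20×33/73 = 99/1460
Sum = 117/730

P(defect) = 117/730 ≈ 16.03%


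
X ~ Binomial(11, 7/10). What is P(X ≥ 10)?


P(X ≥ 10) = Σ P(X=i) for i=10..11
P(X=10) = 9321683217/100000000000
P(X=11) = 1977326743/100000000000
Sum = 282475249/2500000000

P(X ≥ 10) = 282475249/2500000000 ≈ 11.30%


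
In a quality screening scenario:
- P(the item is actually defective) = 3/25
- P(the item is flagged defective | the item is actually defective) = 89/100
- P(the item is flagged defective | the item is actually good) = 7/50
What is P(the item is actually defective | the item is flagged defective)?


Using Bayes' theorem:
P(A|B) = P(B|A)·P(A) / P(B)

P(the item is flagged defective) = 89/100 × 3/25 + 7/50 × 22/25
= 267/2500 + 77/625 = 23/100

P(the item is actually defective|the item is flagged defective) = (267/2500) / (23/100) = 267/575

P(the item is actually defective|the item is flagged defective) = 267/575 ≈ 46.43%


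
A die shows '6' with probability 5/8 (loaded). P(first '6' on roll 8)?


Geometric: P(X=8) = (1-p)^(k-1)×p = (3/8)^7×5/8 = 10935/16777216

P(X=8) = 10935/16777216 ≈ 0.07%


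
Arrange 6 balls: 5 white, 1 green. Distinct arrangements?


6!/(5!×1!) = 6

6


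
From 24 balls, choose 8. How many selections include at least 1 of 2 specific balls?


Complement: C(24,8) - C(22,8) = 735471 - 319770 = 415701

415701


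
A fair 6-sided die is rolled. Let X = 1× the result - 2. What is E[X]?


E[die] = (1+6)/2 = 7/2
E[X] = 1×7/2 - 2 = 3/2

E[X] = 3/2


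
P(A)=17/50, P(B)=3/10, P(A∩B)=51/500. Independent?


P(A)×P(B) = 51/500
P(A∩B) = 51/500
Equal ✓ → Independent

Yes, independent


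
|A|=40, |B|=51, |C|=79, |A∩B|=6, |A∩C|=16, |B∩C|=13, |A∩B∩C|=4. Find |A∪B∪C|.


|A∪B∪C| = 40+51+79-6-16-13+4 = 139

|A∪B∪C| = 139


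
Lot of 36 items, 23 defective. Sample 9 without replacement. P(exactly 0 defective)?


Hypergeometric: C(23,0)×C(13,9)/C(36,9)
= 1×715/94143280 = 13/1711696

P(X=0) = 13/1711696 ≈ 0.00%


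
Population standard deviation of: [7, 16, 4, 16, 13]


Mean = 56/5
  (7-56/5)²=441/25
  (16-56/5)²=576/25
  (4-56/5)²=1296/25
  (16-56/5)²=576/25
  (13-56/5)²=81/25
Σ(x-μ)² = 594/5
σ² = (594/5)/5 = 594/25

σ = √(594/25) ≈ 4.8744


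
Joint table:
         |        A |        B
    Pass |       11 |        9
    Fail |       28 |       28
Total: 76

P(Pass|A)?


P(Pass|A) = 11/(11+28) = 11/39

P = 11/39 ≈ 28.21%


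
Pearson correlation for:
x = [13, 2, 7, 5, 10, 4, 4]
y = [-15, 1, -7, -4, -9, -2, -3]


n=7, Σx=45, Σy=-39, Σxy=-372, Σx²=379, Σy²=385
r = (7×(-372) - 45×(-39))/√((7×379 - 45²)(7×385 - (-39)²))
= -849/√(628×1174) = -849/√737272 ≈ -849/858.6454 ≈ -0.9888

r ≈ -0.9888


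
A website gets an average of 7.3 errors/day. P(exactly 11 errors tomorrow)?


Poisson(λ=7.3): P(X=11) = e^(-λ)×λ^k/k!
= e^(-7.3) × 7.3^11 / 11!
≈ 0.0006755387752 × 3137266855.68 / 39916800 ≈ 0.053094

P(X=11) ≈ 0.053094 ≈ 5.31%


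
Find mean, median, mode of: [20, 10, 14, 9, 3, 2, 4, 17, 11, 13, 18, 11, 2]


Sorted: [2, 2, 3, 4, 9, 10, 11, 11, 13, 14, 17, 18, 20]
Mean = 134/13
Median = 11
Freq: {20: 1, 10: 1, 14: 1, 9: 1, 3: 1, 2: 2, 4: 1, 17: 1, 11: 2, 13: 1, 18: 1}
Mode: [2, 11]

Mean=134/13, Median=11, Mode=[2, 11]


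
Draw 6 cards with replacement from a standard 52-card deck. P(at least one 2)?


P(not a 2) = 48/52 = 12/13
P(none in 6 draws) = (12/13)^6 = 2985984/4826809
P(≥1 2) = 1 - 2985984/4826809 = 1840825/4826809

P = 1840825/4826809 ≈ 38.14%


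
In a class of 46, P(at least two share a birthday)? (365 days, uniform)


P(all different) = Π(365-i)/365 for i=0..45
= 0.051747
P(match) = 1 - 0.051747 = 0.948253

P ≈ 0.9483 ≈ 94.83%


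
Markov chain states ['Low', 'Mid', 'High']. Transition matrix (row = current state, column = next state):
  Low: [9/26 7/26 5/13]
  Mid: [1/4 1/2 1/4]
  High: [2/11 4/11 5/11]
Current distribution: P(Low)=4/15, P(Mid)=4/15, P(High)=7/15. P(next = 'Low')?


P(next=Low) = Σᵢ P(now=i)×P(i→Low)
= 4/15×9/26 + 4/15×1/4 + 7/15×2/11
= 6/65 + 1/15 + 14/165 = 523/2145

P = 523/2145 ≈ 0.2438


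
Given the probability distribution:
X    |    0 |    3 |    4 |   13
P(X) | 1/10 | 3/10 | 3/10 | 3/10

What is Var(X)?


E[X] = 6
E[X²] = 291/5
Var(X) = E[X²] - (E[X])² = 291/5 - 36 = 111/5

Var(X) = 111/5 ≈ 22.2000


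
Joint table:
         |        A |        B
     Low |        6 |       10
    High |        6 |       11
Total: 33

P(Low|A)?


P(Low|A) = 6/(6+6) = 6/12 = 1/2

P = 1/2 ≈ 50.00%


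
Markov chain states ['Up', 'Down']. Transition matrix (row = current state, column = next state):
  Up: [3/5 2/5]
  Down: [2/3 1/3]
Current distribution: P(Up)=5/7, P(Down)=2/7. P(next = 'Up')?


P(next=Up) = Σᵢ P(now=i)×P(i→Up)
= 5/7×3/5 + 2/7×2/3
= 3/7 + 4/21 = 13/21

P = 13/21 ≈ 0.6190


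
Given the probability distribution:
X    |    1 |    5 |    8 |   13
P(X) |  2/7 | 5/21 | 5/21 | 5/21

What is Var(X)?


E[X] = 136/21
E[X²] = 432/7
Var(X) = E[X²] - (E[X])² = 432/7 - 18496/441 = 8720/441

Var(X) = 8720/441 ≈ 19.7732


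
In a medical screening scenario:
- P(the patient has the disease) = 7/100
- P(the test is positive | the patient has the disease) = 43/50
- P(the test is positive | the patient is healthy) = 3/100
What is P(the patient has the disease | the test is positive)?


Using Bayes' theorem:
P(A|B) = P(B|A)·P(A) / P(B)

P(the test is positive) = 43/50 × 7/100 + 3/100 × 93/100
= 301/5000 + 279/10000 = 881/10000

P(the patient has the disease|the test is positive) = (301/5000) / (881/10000) = 602/881

P(the patient has the disease|the test is positive) = 602/881 ≈ 68.33%


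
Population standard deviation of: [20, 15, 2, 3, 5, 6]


Mean = 51/6 = 17/2
  (20-17/2)²=529/4
  (15-17/2)²=169/4
  (2-17/2)²=169/4
  (3-17/2)²=121/4
  (5-17/2)²=49/4
  (6-17/2)²=25/4
Σ(x-μ)² = 531/2
σ² = (531/2)/6 = 177/4

σ = √(177/4) ≈ 6.6521


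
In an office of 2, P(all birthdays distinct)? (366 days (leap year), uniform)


P(all different) = Π(366-i)/366 for i=0..1
= (366/366)×(365/366)×...×(365/366)
= 0.997268

P ≈ 0.9973 ≈ 99.73%


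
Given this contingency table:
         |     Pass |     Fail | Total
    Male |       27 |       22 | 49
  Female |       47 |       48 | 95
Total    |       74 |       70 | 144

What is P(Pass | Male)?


P(Pass | Male) = 27/(27+22) = 27/49

P(Pass|Male) = 27/49 ≈ 55.10%


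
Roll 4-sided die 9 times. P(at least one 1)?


P(no 1)^9 = (3/4)^9 = 19683/262144
P(≥1) = 1 - 19683/262144 = 242461/262144

P = 242461/262144 ≈ 92.49%


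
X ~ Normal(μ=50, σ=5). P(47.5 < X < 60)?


z₁=(47.5-50)/5=-0.5, z₂=(60-50)/5=2.0
P = Φ(2.0) - Φ(-0.5) = 0.977250 - 0.308538 = 0.668712 ≈ 0.6687

P(47.5 < X < 60) ≈ 0.6687


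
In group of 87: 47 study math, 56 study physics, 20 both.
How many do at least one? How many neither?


|A∪B| = 47+56-20 = 83
Neither = 87-83 = 4

At least one: 83; Neither: 4


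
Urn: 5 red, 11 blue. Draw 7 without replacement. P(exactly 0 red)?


Hypergeometric: C(5,0)×C(11,7)/C(16,7)
= 1×330/11440 = 3/104

P(X=0) = 3/104 ≈ 2.88%


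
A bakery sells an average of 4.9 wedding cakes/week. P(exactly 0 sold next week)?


Poisson(λ=4.9): P(X=0) = e^(-λ)×λ^k/k!
= e^(-4.9) × 4.9^0 / 0!
≈ 0.007446583071 × 1 / 1 ≈ 0.007447

P(X=0) ≈ 0.007447 ≈ 0.74%


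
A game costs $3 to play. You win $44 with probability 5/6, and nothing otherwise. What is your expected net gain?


E[gain] = (44-3)×5/6 + (-3)×1/6
= 205/6 - 1/2 = 101/3

Expected net gain = $101/3 ≈ $33.67


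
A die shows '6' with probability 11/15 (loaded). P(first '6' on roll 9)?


Geometric: P(X=9) = (1-p)^(k-1)×p = (4/15)^8×11/15 = 720896/38443359375

P(X=9) = 720896/38443359375 ≈ 0.00%


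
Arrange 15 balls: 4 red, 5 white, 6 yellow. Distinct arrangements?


15!/(4!×5!×6!) = 630630

630630


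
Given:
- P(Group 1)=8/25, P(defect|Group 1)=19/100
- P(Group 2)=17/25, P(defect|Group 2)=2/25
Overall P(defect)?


P(B) = Σ P(B|Aᵢ)×P(Aᵢ)
  19/100×8/25 = 38/625
  2/25×17/25 = 34/625
Sum = 72/625

P(defect) = 72/625 ≈ 11.52%


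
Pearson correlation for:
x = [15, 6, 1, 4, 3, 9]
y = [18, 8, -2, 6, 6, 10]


n=6, Σx=38, Σy=46, Σxy=448, Σx²=368, Σy²=564
r = (6×448 - 38×46)/√((6×368 - 38²)(6×564 - 46²))
= 940/√(764×1268) = 940/√968752 ≈ 940/984.2520 ≈ 0.9550

r ≈ 0.9550


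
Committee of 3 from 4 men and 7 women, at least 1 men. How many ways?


Count by #men:
  1M,2W: C(4,1)×C(7,2)=84
  2M,1W: C(4,2)×C(7,1)=42
  3M,0W: C(4,3)×C(7,0)=4
Total = 130

130


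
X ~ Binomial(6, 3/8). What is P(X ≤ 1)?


P(X ≤ 1) = Σ P(X=i) for i=0..1
P(X=0) = 15625/262144
P(X=1) = 28125/131072
Sum = 71875/262144

P(X ≤ 1) = 71875/262144 ≈ 27.42%


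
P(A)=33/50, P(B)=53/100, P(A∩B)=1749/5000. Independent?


P(A)×P(B) = 1749/5000
P(A∩B) = 1749/5000
Equal ✓ → Independent

Yes, independent


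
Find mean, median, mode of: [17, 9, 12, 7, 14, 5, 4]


Sorted: [4, 5, 7, 9, 12, 14, 17]
Mean = 68/7
Median = 9
Freq: {17: 1, 9: 1, 12: 1, 7: 1, 14: 1, 5: 1, 4: 1}
Mode: No mode

Mean=68/7, Median=9, Mode=No mode


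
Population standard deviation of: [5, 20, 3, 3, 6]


Mean = 37/5
  (5-37/5)²=144/25
  (20-37/5)²=3969/25
  (3-37/5)²=484/25
  (3-37/5)²=484/25
  (6-37/5)²=49/25
Σ(x-μ)² = 1026/5
σ² = (1026/5)/5 = 1026/25

σ = √(1026/25) ≈ 6.4062


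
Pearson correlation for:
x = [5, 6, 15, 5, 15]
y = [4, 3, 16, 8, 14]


n=5, Σx=46, Σy=45, Σxy=528, Σx²=536, Σy²=541
r = (5×528 - 46×45)/√((5×536 - 46²)(5×541 - 45²))
= 570/√(564×680) = 570/√383520 ≈ 570/619.2899 ≈ 0.9204

r ≈ 0.9204


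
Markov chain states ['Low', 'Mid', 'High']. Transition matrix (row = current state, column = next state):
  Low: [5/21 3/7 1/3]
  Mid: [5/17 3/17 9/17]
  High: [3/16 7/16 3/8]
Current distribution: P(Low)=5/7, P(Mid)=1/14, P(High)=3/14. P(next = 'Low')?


P(next=Low) = Σᵢ P(now=i)×P(i→Low)
= 5/7×5/21 + 1/14×5/17 + 3/14×3/16
= 25/147 + 5/238 + 9/224 = 18493/79968

P = 18493/79968 ≈ 0.2313


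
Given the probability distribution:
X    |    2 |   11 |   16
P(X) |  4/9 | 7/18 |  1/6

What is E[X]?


E[X] = Σ x·P(X=x)
= (2)×(4/9) + (11)×(7/18) + (16)×(1/6)
= 47/6

E[X] = 47/6


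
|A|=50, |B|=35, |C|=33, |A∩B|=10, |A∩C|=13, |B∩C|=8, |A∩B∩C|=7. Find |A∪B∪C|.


|A∪B∪C| = 50+35+33-10-13-8+7 = 94

|A∪B∪C| = 94


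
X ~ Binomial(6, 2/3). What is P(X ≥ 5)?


P(X ≥ 5) = Σ P(X=i) for i=5..6
P(X=5) = 64/243
P(X=6) = 64/729
Sum = 256/729

P(X ≥ 5) = 256/729 ≈ 35.12%


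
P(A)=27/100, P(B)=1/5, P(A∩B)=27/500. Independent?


P(A)×P(B) = 27/500
P(A∩B) = 27/500
Equal ✓ → Independent

Yes, independent


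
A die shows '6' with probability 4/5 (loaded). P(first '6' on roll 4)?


Geometric: P(X=4) = (1-p)^(k-1)×p = (1/5)^3×4/5 = 4/625

P(X=4) = 4/625 ≈ 0.64%


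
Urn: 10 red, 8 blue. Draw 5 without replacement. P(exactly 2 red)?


Hypergeometric: C(10,2)×C(8,3)/C(18,5)
= 45×56/8568 = 5/17

P(X=2) = 5/17 ≈ 29.41%


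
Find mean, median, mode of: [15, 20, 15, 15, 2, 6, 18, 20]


Sorted: [2, 6, 15, 15, 15, 18, 20, 20]
Mean = 111/8
Median = 15
Freq: {15: 3, 20: 2, 2: 1, 6: 1, 18: 1}
Mode: [15]

Mean=111/8, Median=15, Mode=15


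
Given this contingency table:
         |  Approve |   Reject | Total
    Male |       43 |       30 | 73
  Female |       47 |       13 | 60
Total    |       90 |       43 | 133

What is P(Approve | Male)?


P(Approve | Male) = 43/(43+30) = 43/73

P(Approve|Male) = 43/73 ≈ 58.90%


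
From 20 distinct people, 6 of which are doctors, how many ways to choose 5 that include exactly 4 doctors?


Choose 4 of the 6 doctors and 1 of the other 14 people:
C(6,4)×C(14,1) = 15×14 = 210

210


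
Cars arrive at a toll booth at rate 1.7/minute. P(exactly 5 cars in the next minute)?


Poisson(λ=1.7): P(X=5) = e^(-λ)×λ^k/k!
= e^(-1.7) × 1.7^5 / 5!
≈ 0.1826835241 × 14.19857 / 120 ≈ 0.021615

P(X=5) ≈ 0.021615 ≈ 2.16%


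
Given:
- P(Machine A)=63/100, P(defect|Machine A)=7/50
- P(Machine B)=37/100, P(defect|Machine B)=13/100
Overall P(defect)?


P(B) = Σ P(B|Aᵢ)×P(Aᵢ)
  7/50×63/100 = 441/5000
  13/100×37/100 = 481/10000
Sum = 1363/10000

P(defect) = 1363/10000 ≈ 13.63%


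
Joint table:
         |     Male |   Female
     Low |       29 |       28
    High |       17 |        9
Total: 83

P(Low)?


P(Low) = (29+28)/83 = 57/83

P(Low) = 57/83 ≈ 68.67%


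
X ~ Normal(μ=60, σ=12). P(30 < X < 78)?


z₁=(30-60)/12=-2.5, z₂=(78-60)/12=1.5
P = Φ(1.5) - Φ(-2.5) = 0.933193 - 0.006210 = 0.926983 ≈ 0.9270

P(30 < X < 78) ≈ 0.9270


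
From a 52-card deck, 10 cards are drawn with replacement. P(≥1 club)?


P(not a club) = 39/52 = 3/4
P(none in 10 draws) = (3/4)^10 = 59049/1048576
P(≥1 club) = 1 - 59049/1048576 = 989527/1048576

P = 989527/1048576 ≈ 94.37%


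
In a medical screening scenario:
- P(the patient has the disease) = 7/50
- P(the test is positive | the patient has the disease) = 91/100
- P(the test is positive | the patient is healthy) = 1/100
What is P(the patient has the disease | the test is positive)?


Using Bayes' theorem:
P(A|B) = P(B|A)·P(A) / P(B)

P(the test is positive) = 91/100 × 7/50 + 1/100 × 43/50
= 637/5000 + 43/5000 = 17/125

P(the patient has the disease|the test is positive) = (637/5000) / (17/125) = 637/680

P(the patient has the disease|the test is positive) = 637/680 ≈ 93.68%


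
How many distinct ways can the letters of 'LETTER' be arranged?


Letters: 6, freq: {'L': 1, 'E': 2, 'T': 2, 'R': 1}
6!/(1!×2!×2!×1!) = 720/4 = 180

180


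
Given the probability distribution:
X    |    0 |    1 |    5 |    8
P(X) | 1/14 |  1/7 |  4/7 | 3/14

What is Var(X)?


E[X] = 33/7
E[X²] = 197/7
Var(X) = E[X²] - (E[X])² = 197/7 - 1089/49 = 290/49

Var(X) = 290/49 ≈ 5.9184


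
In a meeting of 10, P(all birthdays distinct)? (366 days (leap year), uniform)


P(all different) = Π(366-i)/366 for i=0..9
= (366/366)×(365/366)×...×(357/366)
= 0.883355

P ≈ 0.8834 ≈ 88.34%


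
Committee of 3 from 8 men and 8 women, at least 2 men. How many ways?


Count by #men:
  2M,1W: C(8,2)×C(8,1)=224
  3M,0W: C(8,3)×C(8,0)=56
Total = 280

280


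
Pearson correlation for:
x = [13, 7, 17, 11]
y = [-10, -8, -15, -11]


n=4, Σx=48, Σy=-44, Σxy=-562, Σx²=628, Σy²=510
r = (4×(-562) - 48×(-44))/√((4×628 - 48²)(4×510 - (-44)²))
= -136/√(208×104) = -136/√21632 ≈ -136/147.0782 ≈ -0.9247

r ≈ -0.9247


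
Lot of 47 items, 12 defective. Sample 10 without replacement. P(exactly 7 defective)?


Hypergeometric: C(12,7)×C(35,3)/C(47,10)
= 792×6545/5178066751 = 471240/470733341

P(X=7) = 471240/470733341 ≈ 0.10%


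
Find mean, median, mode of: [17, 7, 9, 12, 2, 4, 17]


Sorted: [2, 4, 7, 9, 12, 17, 17]
Mean = 68/7
Median = 9
Freq: {17: 2, 7: 1, 9: 1, 12: 1, 2: 1, 4: 1}
Mode: [17]

Mean=68/7, Median=9, Mode=17


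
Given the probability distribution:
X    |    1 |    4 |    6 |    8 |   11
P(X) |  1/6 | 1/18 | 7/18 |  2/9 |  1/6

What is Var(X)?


E[X] = 19/3
E[X²] = 445/9
Var(X) = E[X²] - (E[X])² = 445/9 - 361/9 = 28/3

Var(X) = 28/3 ≈ 9.3333


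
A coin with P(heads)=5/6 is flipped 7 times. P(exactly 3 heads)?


Binomial: P(X=3) = C(7,3)×p^3×(1-p)^4
= 35 × 125/216 × 1/1296 = 4375/279936

P(X=3) = 4375/279936 ≈ 1.56%


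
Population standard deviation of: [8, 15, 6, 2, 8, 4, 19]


Mean = 62/7
  (8-62/7)²=36/49
  (15-62/7)²=1849/49
  (6-62/7)²=400/49
  (2-62/7)²=2304/49
  (8-62/7)²=36/49
  (4-62/7)²=1156/49
  (19-62/7)²=5041/49
Σ(x-μ)² = 1546/7
σ² = (1546/7)/7 = 1546/49

σ = √(1546/49) ≈ 5.6170


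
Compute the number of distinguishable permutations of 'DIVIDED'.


Letters: 7, freq: {'D': 3, 'I': 2, 'V': 1, 'E': 1}
7!/(3!×2!×1!×1!) = 5040/12 = 420

420


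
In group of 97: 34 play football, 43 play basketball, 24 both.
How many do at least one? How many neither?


|A∪B| = 34+43-24 = 53
Neither = 97-53 = 44

At least one: 53; Neither: 44


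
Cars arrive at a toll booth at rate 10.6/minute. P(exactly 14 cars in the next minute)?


Poisson(λ=10.6): P(X=14) = e^(-λ)×λ^k/k!
= e^(-10.6) × 10.6^14 / 14!
≈ 2.491600973e-05 × 2.26090395575e+14 / 87178291200 ≈ 0.064618

P(X=14) ≈ 0.064618 ≈ 6.46%


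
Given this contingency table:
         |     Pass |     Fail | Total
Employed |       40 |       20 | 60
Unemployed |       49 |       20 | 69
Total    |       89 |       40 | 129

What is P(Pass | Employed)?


P(Pass | Employed) = 40/(40+20) = 40/60 = 2/3

P(Pass|Employed) = 2/3 ≈ 66.67%


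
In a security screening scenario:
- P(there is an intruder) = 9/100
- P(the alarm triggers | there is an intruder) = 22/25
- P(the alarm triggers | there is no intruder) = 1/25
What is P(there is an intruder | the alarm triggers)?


Using Bayes' theorem:
P(A|B) = P(B|A)·P(A) / P(B)

P(the alarm triggers) = 22/25 × 9/100 + 1/25 × 91/100
= 99/1250 + 91/2500 = 289/2500

P(there is an intruder|the alarm triggers) = (99/1250) / (289/2500) = 198/289

P(there is an intruder|the alarm triggers) = 198/289 ≈ 68.51%


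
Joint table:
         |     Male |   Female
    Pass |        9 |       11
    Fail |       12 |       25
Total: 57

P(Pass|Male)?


P(Pass|Male) = 9/(9+12) = 9/21 = 3/7

P = 3/7 ≈ 42.86%


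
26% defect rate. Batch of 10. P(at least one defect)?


P(all good) = (37/50)^10 = 4808584372417849/97656250000000000
P(≥1 defect) = 92847665627582151/97656250000000000

P = 92847665627582151/97656250000000000 ≈ 95.08%


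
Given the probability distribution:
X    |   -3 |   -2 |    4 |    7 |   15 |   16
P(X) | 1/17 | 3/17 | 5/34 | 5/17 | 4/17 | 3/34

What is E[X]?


E[X] = Σ x·P(X=x)
= (-3)×(1/17) + (-2)×(3/17) + (4)×(5/34) + (7)×(5/17) + (15)×(4/17) + (16)×(3/34)
= 120/17

E[X] = 120/17


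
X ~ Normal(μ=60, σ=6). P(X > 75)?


z = (75-60)/6 = 2.5
P(X > 75) = 1 - P(Z ≤ 2.5) = 1 - 0.9938 = 0.0062

P(X > 75) ≈ 0.0062


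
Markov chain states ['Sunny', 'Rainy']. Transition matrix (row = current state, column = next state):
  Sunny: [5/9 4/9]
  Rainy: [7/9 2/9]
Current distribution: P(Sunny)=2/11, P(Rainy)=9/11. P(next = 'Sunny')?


P(next=Sunny) = Σᵢ P(now=i)×P(i→Sunny)
= 2/11×5/9 + 9/11×7/9
= 10/99 + 7/11 = 73/99

P = 73/99 ≈ 0.7374


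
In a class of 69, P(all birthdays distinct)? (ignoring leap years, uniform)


P(all different) = Π(365-i)/365 for i=0..68
= (365/365)×(364/365)×...×(297/365)
= 0.001036

P ≈ 0.0010 ≈ 0.10%


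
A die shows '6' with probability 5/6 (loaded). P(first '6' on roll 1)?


Geometric: P(X=1) = (1-p)^(k-1)×p = (1/6)^0×5/6 = 5/6

P(X=1) = 5/6 ≈ 83.33%


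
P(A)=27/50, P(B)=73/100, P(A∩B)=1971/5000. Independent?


P(A)×P(B) = 1971/5000
P(A∩B) = 1971/5000
Equal ✓ → Independent

Yes, independent


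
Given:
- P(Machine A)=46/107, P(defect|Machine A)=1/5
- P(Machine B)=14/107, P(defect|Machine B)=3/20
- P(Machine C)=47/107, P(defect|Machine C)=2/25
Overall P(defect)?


P(B) = Σ P(B|Aᵢ)×P(Aᵢ)
  1/5×46/107 = 46/535
  3/20×14/107 = 21/1070
  2/25×47/107 = 94/2675
Sum = 753/5350

P(defect) = 753/5350 ≈ 14.07%


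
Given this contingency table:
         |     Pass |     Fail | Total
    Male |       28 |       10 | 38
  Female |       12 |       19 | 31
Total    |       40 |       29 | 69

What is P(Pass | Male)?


P(Pass | Male) = 28/(28+10) = 28/38 = 14/19

P(Pass|Male) = 14/19 ≈ 73.68%


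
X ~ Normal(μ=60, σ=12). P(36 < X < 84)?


z₁=(36-60)/12=-2.0, z₂=(84-60)/12=2.0
P = Φ(2.0) - Φ(-2.0) = 0.977250 - 0.022750 = 0.954500 ≈ 0.9545

P(36 < X < 84) ≈ 0.9545


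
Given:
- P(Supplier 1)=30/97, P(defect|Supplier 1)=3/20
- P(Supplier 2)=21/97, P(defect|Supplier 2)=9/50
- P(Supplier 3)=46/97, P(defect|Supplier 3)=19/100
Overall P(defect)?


P(B) = Σ P(B|Aᵢ)×P(Aᵢ)
  3/20×30/97 = 9/194
  9/50×21/97 = 189/4850
  19/100×46/97 = 437/4850
Sum = 851/4850

P(defect) = 851/4850 ≈ 17.55%
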